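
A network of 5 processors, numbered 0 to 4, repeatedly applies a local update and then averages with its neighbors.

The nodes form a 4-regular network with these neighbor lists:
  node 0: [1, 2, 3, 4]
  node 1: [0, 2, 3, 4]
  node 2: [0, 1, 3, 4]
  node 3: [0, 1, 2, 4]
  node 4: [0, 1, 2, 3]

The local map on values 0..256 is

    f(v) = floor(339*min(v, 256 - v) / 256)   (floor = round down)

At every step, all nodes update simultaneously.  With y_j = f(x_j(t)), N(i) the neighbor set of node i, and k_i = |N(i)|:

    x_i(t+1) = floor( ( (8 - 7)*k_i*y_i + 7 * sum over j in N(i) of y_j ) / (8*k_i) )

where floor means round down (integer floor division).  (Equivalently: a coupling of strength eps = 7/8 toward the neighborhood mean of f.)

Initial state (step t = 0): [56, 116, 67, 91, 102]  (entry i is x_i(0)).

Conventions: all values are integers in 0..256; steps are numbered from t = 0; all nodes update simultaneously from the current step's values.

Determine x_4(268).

Answer: x_4(268) = 153
Key observation: The state at step 4, [153, 153, 153, 153, 153], reappears at step 10: the system is in a cycle of period 6 from step 4 on.  Therefore the state at step 268 equals the state at step 4 + ((268 - 4) mod 6) = 4, which is [153, 153, 153, 153, 153].

Derivation:
t=0: [56, 116, 67, 91, 102]
t=1: [117, 110, 116, 113, 112]
t=2: [149, 150, 149, 149, 149]
t=3: [140, 140, 140, 140, 140]
t=4: [153, 153, 153, 153, 153]
t=5: [136, 136, 136, 136, 136]
t=6: [158, 158, 158, 158, 158]
t=7: [129, 129, 129, 129, 129]
t=8: [168, 168, 168, 168, 168]
t=9: [116, 116, 116, 116, 116]
t=10: [153, 153, 153, 153, 153]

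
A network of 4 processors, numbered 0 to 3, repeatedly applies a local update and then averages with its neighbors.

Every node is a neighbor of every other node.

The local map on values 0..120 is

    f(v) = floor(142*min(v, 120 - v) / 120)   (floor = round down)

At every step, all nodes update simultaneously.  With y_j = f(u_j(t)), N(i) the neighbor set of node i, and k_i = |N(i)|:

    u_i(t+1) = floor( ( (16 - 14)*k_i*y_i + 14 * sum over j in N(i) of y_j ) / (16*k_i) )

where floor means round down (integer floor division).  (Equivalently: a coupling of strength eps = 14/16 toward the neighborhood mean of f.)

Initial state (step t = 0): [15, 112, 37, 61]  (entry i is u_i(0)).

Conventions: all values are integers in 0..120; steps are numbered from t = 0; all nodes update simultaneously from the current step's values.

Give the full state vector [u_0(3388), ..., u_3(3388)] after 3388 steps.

Answer: [71, 71, 71, 71]
Key observation: The state at step 6, [67, 67, 67, 67], reappears at step 14: the system is in a cycle of period 8 from step 6 on.  Therefore the state at step 3388 equals the state at step 6 + ((3388 - 6) mod 8) = 12, which is [71, 71, 71, 71].

Derivation:
t=0: [15, 112, 37, 61]
t=1: [37, 38, 33, 28]
t=2: [39, 39, 39, 40]
t=3: [46, 46, 46, 46]
t=4: [54, 54, 54, 54]
t=5: [63, 63, 63, 63]
t=6: [67, 67, 67, 67]
t=7: [62, 62, 62, 62]
t=8: [68, 68, 68, 68]
t=9: [61, 61, 61, 61]
t=10: [69, 69, 69, 69]
t=11: [60, 60, 60, 60]
t=12: [71, 71, 71, 71]
t=13: [57, 57, 57, 57]
t=14: [67, 67, 67, 67]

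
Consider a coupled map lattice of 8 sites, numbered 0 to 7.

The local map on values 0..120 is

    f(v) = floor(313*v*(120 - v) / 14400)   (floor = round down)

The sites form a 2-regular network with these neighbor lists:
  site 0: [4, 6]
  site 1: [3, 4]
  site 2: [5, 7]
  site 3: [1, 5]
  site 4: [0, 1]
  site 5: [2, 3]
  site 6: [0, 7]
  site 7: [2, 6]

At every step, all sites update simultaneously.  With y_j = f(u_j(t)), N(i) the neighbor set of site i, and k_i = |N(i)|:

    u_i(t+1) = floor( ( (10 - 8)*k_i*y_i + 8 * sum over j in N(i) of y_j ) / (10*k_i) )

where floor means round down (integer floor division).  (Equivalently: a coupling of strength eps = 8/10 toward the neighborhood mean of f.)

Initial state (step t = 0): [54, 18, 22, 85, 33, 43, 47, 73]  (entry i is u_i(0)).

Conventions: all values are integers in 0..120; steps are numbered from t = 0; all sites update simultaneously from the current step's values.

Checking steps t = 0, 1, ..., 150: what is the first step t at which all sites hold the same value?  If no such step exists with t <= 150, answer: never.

Answer: 4
Key observation: Synchronization is absorbing here: once all sites are equal they stay equal, and step 4 is the first all-equal step.

Derivation:
t=0: [54, 18, 22, 85, 33, 43, 47, 73]  (not all equal)
t=1: [69, 58, 67, 56, 58, 58, 75, 62]  (not all equal)
t=2: [75, 77, 77, 77, 77, 77, 76, 75]  (not all equal)
t=3: [71, 71, 71, 71, 71, 71, 72, 71]  (not all equal)
t=4: [75, 75, 75, 75, 75, 75, 75, 75]  (all equal)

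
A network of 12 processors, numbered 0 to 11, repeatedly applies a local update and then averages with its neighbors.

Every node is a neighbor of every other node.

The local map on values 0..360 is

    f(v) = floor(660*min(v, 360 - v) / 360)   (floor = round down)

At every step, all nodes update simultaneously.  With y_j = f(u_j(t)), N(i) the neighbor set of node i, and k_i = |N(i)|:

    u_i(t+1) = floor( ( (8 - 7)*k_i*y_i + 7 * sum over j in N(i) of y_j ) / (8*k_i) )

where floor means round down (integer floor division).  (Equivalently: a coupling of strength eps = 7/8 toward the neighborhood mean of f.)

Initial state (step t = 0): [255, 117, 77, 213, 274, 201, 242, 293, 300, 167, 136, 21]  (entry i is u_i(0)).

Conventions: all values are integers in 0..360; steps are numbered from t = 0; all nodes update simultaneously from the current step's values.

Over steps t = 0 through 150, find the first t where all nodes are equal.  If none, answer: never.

Simulating step by step:
t=0: [255, 117, 77, 213, 274, 201, 242, 293, 300, 167, 136, 21]  (not all equal)
t=1: [192, 193, 189, 195, 190, 196, 193, 188, 188, 197, 194, 185]  (not all equal)
t=2: [308, 308, 308, 307, 308, 307, 308, 308, 308, 307, 307, 308]  (not all equal)
t=3: [95, 95, 95, 95, 95, 95, 95, 95, 95, 95, 95, 95]  (all equal)

Answer: 3
Key observation: Synchronization is absorbing here: once all nodes are equal they stay equal, and step 3 is the first all-equal step.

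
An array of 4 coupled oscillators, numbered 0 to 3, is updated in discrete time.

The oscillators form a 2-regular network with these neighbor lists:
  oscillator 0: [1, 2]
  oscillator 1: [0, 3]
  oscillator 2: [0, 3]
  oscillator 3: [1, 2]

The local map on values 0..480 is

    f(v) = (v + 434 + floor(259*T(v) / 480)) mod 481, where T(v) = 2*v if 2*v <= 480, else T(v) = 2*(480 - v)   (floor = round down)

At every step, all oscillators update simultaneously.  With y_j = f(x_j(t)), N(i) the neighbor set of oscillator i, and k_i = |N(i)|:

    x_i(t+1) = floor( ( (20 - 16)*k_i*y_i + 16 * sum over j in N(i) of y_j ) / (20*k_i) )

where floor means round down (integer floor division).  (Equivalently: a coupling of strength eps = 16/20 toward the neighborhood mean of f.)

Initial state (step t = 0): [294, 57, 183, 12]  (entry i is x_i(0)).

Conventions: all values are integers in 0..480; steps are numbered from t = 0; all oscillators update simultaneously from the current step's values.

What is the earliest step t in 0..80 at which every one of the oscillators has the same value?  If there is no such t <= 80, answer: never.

Simulating step by step:
t=0: [294, 57, 183, 12]  (not all equal)
t=1: [251, 376, 428, 253]  (not all equal)
t=2: [441, 448, 447, 441]  (not all equal)
t=3: [435, 435, 435, 435]  (all equal)

Answer: 3
Key observation: Synchronization is absorbing here: once all oscillators are equal they stay equal, and step 3 is the first all-equal step.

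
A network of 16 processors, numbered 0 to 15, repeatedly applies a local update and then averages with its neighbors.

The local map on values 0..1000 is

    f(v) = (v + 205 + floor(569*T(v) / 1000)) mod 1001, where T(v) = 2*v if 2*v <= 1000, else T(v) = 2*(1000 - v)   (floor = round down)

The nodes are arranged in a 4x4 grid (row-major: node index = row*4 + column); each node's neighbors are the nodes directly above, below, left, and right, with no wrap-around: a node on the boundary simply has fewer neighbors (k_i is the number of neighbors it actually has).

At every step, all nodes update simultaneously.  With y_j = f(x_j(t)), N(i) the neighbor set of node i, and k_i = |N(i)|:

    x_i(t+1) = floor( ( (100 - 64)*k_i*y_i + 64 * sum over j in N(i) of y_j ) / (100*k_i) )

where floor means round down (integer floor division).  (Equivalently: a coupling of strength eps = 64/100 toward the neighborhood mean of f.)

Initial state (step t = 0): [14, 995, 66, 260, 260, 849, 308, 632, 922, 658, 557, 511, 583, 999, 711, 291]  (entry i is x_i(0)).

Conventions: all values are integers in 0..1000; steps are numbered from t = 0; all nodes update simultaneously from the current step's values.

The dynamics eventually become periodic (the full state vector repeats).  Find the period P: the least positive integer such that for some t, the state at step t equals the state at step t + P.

Answer: 4
Key observation: The state at step 19, [734, 753, 770, 507, 689, 773, 655, 432, 371, 350, 350, 196, 247, 239, 233, 233], reappears at step 23 — and no state repeats earlier — so the cycle the system enters has period 4.

Derivation:
t=0: [14, 995, 66, 260, 260, 849, 308, 632, 922, 658, 557, 511, 583, 999, 711, 291]
t=1: [392, 244, 514, 465, 416, 413, 484, 495, 348, 235, 355, 384, 227, 234, 363, 462]
t=2: [277, 346, 345, 241, 263, 313, 338, 192, 659, 687, 658, 310, 777, 761, 749, 390]
t=3: [834, 897, 891, 757, 686, 776, 762, 757, 356, 346, 455, 504, 240, 238, 197, 366]
t=4: [230, 223, 226, 231, 393, 347, 223, 244, 755, 674, 395, 396, 795, 744, 625, 642]
t=5: [482, 742, 687, 703, 416, 605, 630, 566, 197, 324, 214, 237, 235, 242, 207, 188]
t=6: [190, 243, 246, 251, 271, 330, 320, 352, 587, 685, 639, 582, 685, 740, 657, 652]
t=7: [702, 740, 764, 806, 662, 750, 776, 747, 366, 354, 354, 405, 248, 244, 249, 254]
t=8: [244, 239, 234, 234, 403, 355, 351, 199, 770, 811, 666, 440, 812, 780, 784, 527]
t=9: [510, 768, 760, 681, 433, 661, 751, 611, 196, 351, 339, 296, 232, 231, 244, 217]
t=10: [214, 246, 239, 247, 290, 339, 353, 374, 605, 743, 775, 696, 675, 759, 750, 740]
t=11: [735, 754, 774, 493, 691, 774, 646, 414, 372, 351, 353, 189, 247, 239, 237, 240]
t=12: [240, 236, 243, 196, 403, 355, 333, 270, 772, 809, 749, 595, 812, 769, 766, 680]
t=13: [506, 768, 740, 706, 432, 653, 762, 665, 196, 350, 348, 363, 232, 232, 238, 247]
t=14: [214, 247, 238, 244, 290, 338, 355, 401, 604, 747, 802, 765, 676, 757, 765, 805]
t=15: [736, 754, 773, 509, 691, 775, 655, 432, 372, 350, 350, 196, 247, 239, 233, 233]
t=16: [240, 236, 246, 213, 403, 354, 338, 290, 772, 807, 748, 605, 812, 767, 758, 677]
t=17: [506, 769, 752, 735, 431, 654, 774, 690, 196, 350, 350, 372, 233, 233, 239, 247]
t=18: [213, 246, 237, 241, 289, 338, 354, 403, 604, 748, 807, 772, 677, 758, 767, 812]
t=19: [734, 753, 770, 507, 689, 773, 655, 432, 371, 350, 350, 196, 247, 239, 233, 233]
t=20: [241, 237, 246, 213, 402, 354, 338, 290, 771, 807, 748, 605, 812, 767, 758, 677]
t=21: [506, 770, 753, 735, 431, 654, 774, 690, 195, 350, 350, 372, 233, 233, 239, 247]
t=22: [213, 246, 237, 241, 289, 338, 354, 403, 603, 747, 807, 772, 676, 758, 767, 812]
t=23: [734, 753, 770, 507, 689, 773, 655, 432, 371, 350, 350, 196, 247, 239, 233, 233]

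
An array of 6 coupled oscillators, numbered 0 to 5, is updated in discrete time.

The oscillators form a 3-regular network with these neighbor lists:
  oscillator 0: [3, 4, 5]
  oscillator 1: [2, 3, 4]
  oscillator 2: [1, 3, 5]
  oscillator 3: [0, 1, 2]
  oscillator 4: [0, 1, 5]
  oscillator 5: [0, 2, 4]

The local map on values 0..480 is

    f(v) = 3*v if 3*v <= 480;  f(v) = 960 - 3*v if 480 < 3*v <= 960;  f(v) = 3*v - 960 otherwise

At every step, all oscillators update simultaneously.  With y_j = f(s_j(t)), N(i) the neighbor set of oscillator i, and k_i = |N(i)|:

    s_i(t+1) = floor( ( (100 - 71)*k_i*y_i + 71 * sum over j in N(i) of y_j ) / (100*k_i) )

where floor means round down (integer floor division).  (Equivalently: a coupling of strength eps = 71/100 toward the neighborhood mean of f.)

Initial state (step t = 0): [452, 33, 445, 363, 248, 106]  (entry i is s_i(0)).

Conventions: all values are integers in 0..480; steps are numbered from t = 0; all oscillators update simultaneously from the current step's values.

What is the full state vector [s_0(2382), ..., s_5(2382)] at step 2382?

Simulating step by step:
t=0: [452, 33, 445, 363, 248, 106]
t=1: [271, 199, 237, 243, 255, 325]
t=2: [147, 265, 216, 246, 180, 144]
t=3: [382, 273, 284, 281, 367, 402]
t=4: [173, 127, 150, 136, 176, 174]
t=5: [430, 415, 420, 419, 423, 440]
t=6: [324, 297, 309, 302, 320, 326]
t=7: [20, 40, 42, 42, 23, 15]
t=8: [74, 110, 105, 108, 73, 73]
t=9: [244, 298, 297, 299, 245, 242]
t=10: [189, 103, 105, 104, 190, 191]
t=11: [371, 330, 329, 331, 370, 372]
t=12: [124, 58, 59, 59, 123, 123]
t=13: [324, 221, 221, 222, 323, 324]
t=14: [78, 228, 228, 228, 78, 78]
t=15: [243, 266, 266, 266, 243, 243]
t=16: [214, 178, 178, 178, 214, 214]
t=17: [343, 400, 400, 400, 343, 343]
t=18: [109, 199, 199, 199, 109, 109]
t=19: [335, 354, 354, 354, 335, 335]
t=20: [58, 88, 88, 88, 58, 58]
t=21: [195, 242, 242, 242, 195, 195]
t=22: [341, 267, 267, 267, 341, 341]
t=23: [85, 136, 136, 136, 85, 85]
t=24: [291, 371, 371, 371, 291, 291]
t=25: [102, 137, 137, 137, 102, 102]
t=26: [330, 386, 386, 386, 330, 330]
t=27: [69, 158, 158, 158, 69, 69]
t=28: [270, 410, 410, 410, 270, 270]
t=29: [178, 241, 241, 241, 178, 178]
t=30: [381, 281, 281, 281, 381, 381]
t=31: [167, 132, 132, 132, 167, 167]
t=32: [444, 410, 410, 410, 444, 444]
t=33: [347, 294, 294, 294, 347, 347]
t=34: [80, 78, 78, 78, 80, 80]
t=35: [238, 235, 235, 235, 238, 238]
t=36: [248, 252, 252, 252, 248, 248]
t=37: [213, 206, 206, 206, 213, 213]
t=38: [325, 337, 337, 337, 325, 325]
t=39: [23, 42, 42, 42, 23, 23]
t=40: [82, 112, 112, 112, 82, 82]
t=41: [267, 314, 314, 314, 267, 267]
t=42: [125, 51, 51, 51, 125, 125]
t=43: [322, 205, 205, 205, 322, 322]
t=44: [86, 264, 264, 264, 86, 86]
t=45: [236, 189, 189, 189, 236, 236]
t=46: [285, 359, 359, 359, 285, 285]
t=47: [107, 114, 114, 114, 107, 107]
t=48: [325, 337, 337, 337, 325, 325]

Answer: [125, 51, 51, 51, 125, 125]
Key observation: The state at step 38, [325, 337, 337, 337, 325, 325], reappears at step 48: the system is in a cycle of period 10 from step 38 on.  Therefore the state at step 2382 equals the state at step 38 + ((2382 - 38) mod 10) = 42, which is [125, 51, 51, 51, 125, 125].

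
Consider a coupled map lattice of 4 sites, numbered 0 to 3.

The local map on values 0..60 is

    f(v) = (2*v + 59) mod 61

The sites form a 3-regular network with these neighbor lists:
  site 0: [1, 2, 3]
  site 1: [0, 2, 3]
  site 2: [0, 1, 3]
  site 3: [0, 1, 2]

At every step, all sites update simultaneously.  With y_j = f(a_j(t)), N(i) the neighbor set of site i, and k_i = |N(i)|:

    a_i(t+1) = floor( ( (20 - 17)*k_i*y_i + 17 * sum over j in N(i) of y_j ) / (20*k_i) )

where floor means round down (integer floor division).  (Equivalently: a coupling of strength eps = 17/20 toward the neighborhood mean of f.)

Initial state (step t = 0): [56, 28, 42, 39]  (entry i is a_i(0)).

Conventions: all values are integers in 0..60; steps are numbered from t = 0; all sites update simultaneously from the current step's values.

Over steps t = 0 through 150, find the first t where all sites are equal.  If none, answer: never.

Answer: 3
Key observation: Synchronization is absorbing here: once all sites are equal they stay equal, and step 3 is the first all-equal step.

Derivation:
t=0: [56, 28, 42, 39]  (not all equal)
t=1: [32, 32, 36, 37]  (not all equal)
t=2: [6, 6, 5, 4]  (not all equal)
t=3: [8, 8, 8, 8]  (all equal)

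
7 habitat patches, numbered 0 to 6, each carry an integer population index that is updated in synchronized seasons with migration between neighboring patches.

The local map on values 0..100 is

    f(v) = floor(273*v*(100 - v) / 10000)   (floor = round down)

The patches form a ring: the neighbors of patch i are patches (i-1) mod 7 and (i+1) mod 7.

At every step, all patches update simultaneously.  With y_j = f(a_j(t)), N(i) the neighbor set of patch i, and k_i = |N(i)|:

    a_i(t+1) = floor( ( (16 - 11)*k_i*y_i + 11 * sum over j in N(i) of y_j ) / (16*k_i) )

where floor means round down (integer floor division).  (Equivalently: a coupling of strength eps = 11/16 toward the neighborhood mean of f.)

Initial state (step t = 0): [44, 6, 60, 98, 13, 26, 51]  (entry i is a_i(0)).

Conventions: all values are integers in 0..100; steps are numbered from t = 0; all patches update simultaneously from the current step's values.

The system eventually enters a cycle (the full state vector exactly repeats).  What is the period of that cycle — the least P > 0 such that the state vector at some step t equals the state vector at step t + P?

Answer: 2
Key observation: The state at step 6, [63, 63, 62, 62, 62, 63, 63], reappears at step 8 — and no state repeats earlier — so the cycle the system enters has period 2.

Derivation:
t=0: [44, 6, 60, 98, 13, 26, 51]
t=1: [49, 50, 27, 34, 28, 49, 62]
t=2: [66, 62, 60, 56, 61, 62, 66]
t=3: [62, 63, 65, 65, 65, 62, 62]
t=4: [63, 63, 62, 62, 62, 63, 64]
t=5: [62, 63, 63, 64, 63, 63, 62]
t=6: [63, 63, 62, 62, 62, 63, 63]
t=7: [63, 63, 63, 64, 63, 63, 63]
t=8: [63, 63, 62, 62, 62, 63, 63]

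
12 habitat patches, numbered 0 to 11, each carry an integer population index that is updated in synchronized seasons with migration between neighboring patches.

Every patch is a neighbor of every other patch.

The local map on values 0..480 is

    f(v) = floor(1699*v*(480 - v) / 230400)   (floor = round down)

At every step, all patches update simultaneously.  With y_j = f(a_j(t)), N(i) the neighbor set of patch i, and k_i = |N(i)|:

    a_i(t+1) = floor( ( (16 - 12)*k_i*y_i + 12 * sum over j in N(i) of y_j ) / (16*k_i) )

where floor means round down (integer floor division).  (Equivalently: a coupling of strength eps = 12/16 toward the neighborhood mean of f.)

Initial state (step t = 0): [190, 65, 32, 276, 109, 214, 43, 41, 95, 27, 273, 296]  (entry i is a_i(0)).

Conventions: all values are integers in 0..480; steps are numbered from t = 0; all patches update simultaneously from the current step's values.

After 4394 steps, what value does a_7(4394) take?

Simulating step by step:
t=0: [190, 65, 32, 276, 109, 214, 43, 41, 95, 27, 273, 296]
t=1: [297, 260, 243, 299, 278, 300, 249, 248, 273, 240, 299, 297]
t=2: [409, 413, 414, 409, 412, 409, 414, 414, 412, 414, 409, 409]
t=3: [208, 206, 206, 208, 207, 208, 206, 206, 207, 206, 208, 208]
t=4: [416, 416, 416, 416, 416, 416, 416, 416, 416, 416, 416, 416]
t=5: [196, 196, 196, 196, 196, 196, 196, 196, 196, 196, 196, 196]
t=6: [410, 410, 410, 410, 410, 410, 410, 410, 410, 410, 410, 410]
t=7: [211, 211, 211, 211, 211, 211, 211, 211, 211, 211, 211, 211]
t=8: [418, 418, 418, 418, 418, 418, 418, 418, 418, 418, 418, 418]
t=9: [191, 191, 191, 191, 191, 191, 191, 191, 191, 191, 191, 191]
t=10: [407, 407, 407, 407, 407, 407, 407, 407, 407, 407, 407, 407]
t=11: [219, 219, 219, 219, 219, 219, 219, 219, 219, 219, 219, 219]
t=12: [421, 421, 421, 421, 421, 421, 421, 421, 421, 421, 421, 421]
t=13: [183, 183, 183, 183, 183, 183, 183, 183, 183, 183, 183, 183]
t=14: [400, 400, 400, 400, 400, 400, 400, 400, 400, 400, 400, 400]
t=15: [235, 235, 235, 235, 235, 235, 235, 235, 235, 235, 235, 235]
t=16: [424, 424, 424, 424, 424, 424, 424, 424, 424, 424, 424, 424]
t=17: [175, 175, 175, 175, 175, 175, 175, 175, 175, 175, 175, 175]
t=18: [393, 393, 393, 393, 393, 393, 393, 393, 393, 393, 393, 393]
t=19: [252, 252, 252, 252, 252, 252, 252, 252, 252, 252, 252, 252]
t=20: [423, 423, 423, 423, 423, 423, 423, 423, 423, 423, 423, 423]
t=21: [177, 177, 177, 177, 177, 177, 177, 177, 177, 177, 177, 177]
t=22: [395, 395, 395, 395, 395, 395, 395, 395, 395, 395, 395, 395]
t=23: [247, 247, 247, 247, 247, 247, 247, 247, 247, 247, 247, 247]
t=24: [424, 424, 424, 424, 424, 424, 424, 424, 424, 424, 424, 424]

Answer: a_7(4394) = 393
Key observation: The state at step 16, [424, 424, 424, 424, 424, 424, 424, 424, 424, 424, 424, 424], reappears at step 24: the system is in a cycle of period 8 from step 16 on.  Therefore the state at step 4394 equals the state at step 16 + ((4394 - 16) mod 8) = 18, which is [393, 393, 393, 393, 393, 393, 393, 393, 393, 393, 393, 393].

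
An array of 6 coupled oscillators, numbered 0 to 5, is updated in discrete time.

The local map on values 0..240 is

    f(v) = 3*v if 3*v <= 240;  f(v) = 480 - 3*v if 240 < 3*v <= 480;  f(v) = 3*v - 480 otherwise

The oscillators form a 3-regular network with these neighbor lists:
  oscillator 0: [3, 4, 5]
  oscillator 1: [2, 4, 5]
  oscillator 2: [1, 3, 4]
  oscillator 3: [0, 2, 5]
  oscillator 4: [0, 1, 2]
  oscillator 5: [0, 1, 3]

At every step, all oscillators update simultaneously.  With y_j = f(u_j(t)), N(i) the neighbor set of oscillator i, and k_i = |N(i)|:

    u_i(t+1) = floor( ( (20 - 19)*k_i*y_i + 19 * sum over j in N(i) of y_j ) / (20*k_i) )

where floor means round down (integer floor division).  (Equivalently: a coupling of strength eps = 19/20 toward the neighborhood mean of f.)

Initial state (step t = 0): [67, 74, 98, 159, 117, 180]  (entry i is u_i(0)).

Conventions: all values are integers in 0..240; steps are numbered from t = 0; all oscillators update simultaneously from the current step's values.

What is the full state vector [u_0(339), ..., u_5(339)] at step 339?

Simulating step by step:
t=0: [67, 74, 98, 159, 117, 180]
t=1: [70, 129, 121, 141, 199, 137]
t=2: [87, 100, 90, 128, 138, 117]
t=3: [103, 137, 118, 181, 196, 163]
t=4: [65, 80, 82, 100, 121, 96]
t=5: [164, 183, 181, 205, 217, 204]
t=6: [139, 119, 121, 72, 54, 75]
t=7: [194, 165, 164, 139, 104, 138]
t=8: [99, 78, 78, 60, 49, 60]
t=9: [169, 189, 189, 198, 213, 198]
t=10: [123, 118, 118, 77, 71, 77]
t=11: [219, 186, 186, 159, 125, 159]
t=12: [44, 62, 62, 81, 110, 81]
t=13: [204, 190, 190, 187, 167, 187]
t=14: [64, 65, 65, 100, 99, 100]
t=15: [181, 186, 186, 188, 193, 188]
t=16: [87, 86, 86, 75, 74, 75]
t=17: [223, 222, 222, 222, 221, 222]
t=18: [185, 185, 185, 186, 186, 186]
t=19: [77, 76, 76, 76, 75, 76]
t=20: [227, 227, 227, 228, 228, 228]
t=21: [203, 202, 202, 202, 201, 202]
t=22: [125, 125, 125, 126, 126, 126]
t=23: [102, 103, 103, 103, 104, 103]
t=24: [170, 170, 170, 171, 171, 171]
t=25: [32, 31, 31, 31, 30, 31]
t=26: [92, 92, 92, 93, 93, 93]
t=27: [201, 202, 202, 202, 203, 202]
t=28: [126, 126, 126, 125, 125, 125]
t=29: [104, 103, 103, 103, 102, 103]
t=30: [171, 171, 171, 170, 170, 170]
t=31: [30, 31, 31, 31, 32, 31]
t=32: [93, 93, 93, 92, 92, 92]
t=33: [203, 202, 202, 202, 201, 202]

Answer: [201, 202, 202, 202, 203, 202]
Key observation: The state at step 21, [203, 202, 202, 202, 201, 202], reappears at step 33: the system is in a cycle of period 12 from step 21 on.  Therefore the state at step 339 equals the state at step 21 + ((339 - 21) mod 12) = 27, which is [201, 202, 202, 202, 203, 202].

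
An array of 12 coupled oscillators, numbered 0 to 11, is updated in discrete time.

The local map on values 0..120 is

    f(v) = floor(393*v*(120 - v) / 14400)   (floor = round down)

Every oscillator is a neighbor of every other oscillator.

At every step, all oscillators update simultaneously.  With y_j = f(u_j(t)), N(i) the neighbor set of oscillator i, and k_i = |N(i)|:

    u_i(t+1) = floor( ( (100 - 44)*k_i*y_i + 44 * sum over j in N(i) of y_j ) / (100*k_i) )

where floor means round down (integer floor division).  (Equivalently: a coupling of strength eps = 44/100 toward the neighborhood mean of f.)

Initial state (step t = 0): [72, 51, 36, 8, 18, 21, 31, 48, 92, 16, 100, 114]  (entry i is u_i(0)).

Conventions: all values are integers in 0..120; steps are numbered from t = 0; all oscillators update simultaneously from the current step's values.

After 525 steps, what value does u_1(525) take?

Answer: u_1(525) = 58
Key observation: The state at step 8, [98, 98, 98, 98, 98, 98, 98, 98, 98, 98, 98, 98], reappears at step 10: the system is in a cycle of period 2 from step 8 on.  Therefore the state at step 525 equals the state at step 8 + ((525 - 8) mod 2) = 9, which is [58, 58, 58, 58, 58, 58, 58, 58, 58, 58, 58, 58].

Derivation:
t=0: [72, 51, 36, 8, 18, 21, 31, 48, 92, 16, 100, 114]
t=1: [79, 80, 72, 42, 56, 59, 69, 79, 66, 53, 58, 39]
t=2: [90, 89, 93, 90, 95, 95, 94, 90, 95, 94, 95, 89]
t=3: [70, 72, 68, 70, 66, 66, 67, 70, 66, 67, 66, 72]
t=4: [95, 94, 95, 95, 96, 96, 95, 95, 96, 95, 96, 94]
t=5: [63, 64, 63, 63, 62, 62, 63, 63, 62, 63, 62, 64]
t=6: [97, 97, 97, 97, 97, 97, 97, 97, 97, 97, 97, 97]
t=7: [60, 60, 60, 60, 60, 60, 60, 60, 60, 60, 60, 60]
t=8: [98, 98, 98, 98, 98, 98, 98, 98, 98, 98, 98, 98]
t=9: [58, 58, 58, 58, 58, 58, 58, 58, 58, 58, 58, 58]
t=10: [98, 98, 98, 98, 98, 98, 98, 98, 98, 98, 98, 98]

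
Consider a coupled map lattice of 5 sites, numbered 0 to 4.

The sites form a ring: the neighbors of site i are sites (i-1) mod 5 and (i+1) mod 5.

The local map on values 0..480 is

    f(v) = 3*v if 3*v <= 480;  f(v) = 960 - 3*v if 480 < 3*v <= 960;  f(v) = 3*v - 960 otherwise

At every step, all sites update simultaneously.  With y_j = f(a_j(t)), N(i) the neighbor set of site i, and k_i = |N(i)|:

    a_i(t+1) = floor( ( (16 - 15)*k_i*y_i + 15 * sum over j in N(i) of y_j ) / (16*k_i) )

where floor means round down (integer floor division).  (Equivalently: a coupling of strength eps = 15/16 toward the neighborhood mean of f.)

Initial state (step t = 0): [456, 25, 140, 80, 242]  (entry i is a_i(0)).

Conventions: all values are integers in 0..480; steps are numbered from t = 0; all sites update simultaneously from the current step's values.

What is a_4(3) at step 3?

Answer: a_4(3) = 361

Derivation:
t=0: [456, 25, 140, 80, 242]
t=1: [170, 392, 173, 321, 318]
t=2: [132, 431, 130, 209, 212]
t=3: [332, 389, 336, 355, 361]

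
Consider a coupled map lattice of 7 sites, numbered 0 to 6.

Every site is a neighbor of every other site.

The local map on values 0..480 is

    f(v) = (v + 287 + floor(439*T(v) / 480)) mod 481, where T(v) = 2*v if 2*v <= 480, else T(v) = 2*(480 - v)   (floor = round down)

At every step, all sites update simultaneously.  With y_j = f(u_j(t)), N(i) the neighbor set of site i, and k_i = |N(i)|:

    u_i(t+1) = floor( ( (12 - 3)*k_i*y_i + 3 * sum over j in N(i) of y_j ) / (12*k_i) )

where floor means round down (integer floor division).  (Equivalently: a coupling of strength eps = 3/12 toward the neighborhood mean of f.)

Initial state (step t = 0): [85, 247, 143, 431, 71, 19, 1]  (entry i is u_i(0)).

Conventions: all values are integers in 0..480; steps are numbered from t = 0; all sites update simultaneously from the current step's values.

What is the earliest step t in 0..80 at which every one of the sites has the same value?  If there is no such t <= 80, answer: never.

Answer: 14
Key observation: Synchronization is absorbing here: once all sites are equal they stay equal, and step 14 is the first all-equal step.

Derivation:
t=0: [85, 247, 143, 431, 71, 19, 1]  (not all equal)
t=1: [103, 409, 219, 301, 74, 311, 275]  (not all equal)
t=2: [160, 335, 392, 398, 102, 393, 413]  (not all equal)
t=3: [273, 377, 343, 340, 156, 343, 331]  (not all equal)
t=4: [435, 374, 394, 396, 286, 394, 401]  (not all equal)
t=5: [335, 370, 359, 358, 422, 359, 355]  (not all equal)
t=6: [398, 378, 384, 385, 347, 384, 386]  (not all equal)
t=7: [357, 369, 365, 365, 387, 365, 364]  (not all equal)
t=8: [384, 378, 380, 380, 367, 380, 381]  (not all equal)
t=9: [366, 369, 368, 368, 376, 368, 368]  (not all equal)
t=10: [379, 377, 377, 377, 373, 377, 377]  (not all equal)
t=11: [369, 371, 371, 371, 373, 371, 371]  (not all equal)
t=12: [377, 376, 376, 376, 374, 376, 376]  (not all equal)
t=13: [371, 372, 372, 372, 372, 372, 372]  (not all equal)
t=14: [375, 375, 375, 375, 375, 375, 375]  (all equal)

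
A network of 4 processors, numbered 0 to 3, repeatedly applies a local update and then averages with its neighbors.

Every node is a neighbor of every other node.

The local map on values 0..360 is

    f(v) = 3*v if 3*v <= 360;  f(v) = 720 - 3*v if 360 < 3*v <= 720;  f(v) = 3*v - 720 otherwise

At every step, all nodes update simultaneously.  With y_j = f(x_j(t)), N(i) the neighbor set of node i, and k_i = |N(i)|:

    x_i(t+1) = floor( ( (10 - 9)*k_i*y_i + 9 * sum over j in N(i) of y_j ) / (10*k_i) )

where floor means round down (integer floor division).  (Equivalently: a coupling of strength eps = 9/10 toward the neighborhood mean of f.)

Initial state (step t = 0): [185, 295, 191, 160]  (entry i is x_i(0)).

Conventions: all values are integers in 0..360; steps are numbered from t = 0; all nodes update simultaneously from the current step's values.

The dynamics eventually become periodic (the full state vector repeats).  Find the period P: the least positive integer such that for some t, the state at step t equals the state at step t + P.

Answer: 4
Key observation: The state at step 10, [18, 18, 18, 18], reappears at step 14 — and no state repeats earlier — so the cycle the system enters has period 4.

Derivation:
t=0: [185, 295, 191, 160]
t=1: [182, 182, 185, 167]
t=2: [184, 184, 186, 175]
t=3: [174, 174, 175, 168]
t=4: [202, 202, 203, 198]
t=5: [116, 116, 117, 114]
t=6: [347, 347, 346, 348]
t=7: [321, 321, 321, 320]
t=8: [242, 242, 242, 242]
t=9: [6, 6, 6, 6]
t=10: [18, 18, 18, 18]
t=11: [54, 54, 54, 54]
t=12: [162, 162, 162, 162]
t=13: [234, 234, 234, 234]
t=14: [18, 18, 18, 18]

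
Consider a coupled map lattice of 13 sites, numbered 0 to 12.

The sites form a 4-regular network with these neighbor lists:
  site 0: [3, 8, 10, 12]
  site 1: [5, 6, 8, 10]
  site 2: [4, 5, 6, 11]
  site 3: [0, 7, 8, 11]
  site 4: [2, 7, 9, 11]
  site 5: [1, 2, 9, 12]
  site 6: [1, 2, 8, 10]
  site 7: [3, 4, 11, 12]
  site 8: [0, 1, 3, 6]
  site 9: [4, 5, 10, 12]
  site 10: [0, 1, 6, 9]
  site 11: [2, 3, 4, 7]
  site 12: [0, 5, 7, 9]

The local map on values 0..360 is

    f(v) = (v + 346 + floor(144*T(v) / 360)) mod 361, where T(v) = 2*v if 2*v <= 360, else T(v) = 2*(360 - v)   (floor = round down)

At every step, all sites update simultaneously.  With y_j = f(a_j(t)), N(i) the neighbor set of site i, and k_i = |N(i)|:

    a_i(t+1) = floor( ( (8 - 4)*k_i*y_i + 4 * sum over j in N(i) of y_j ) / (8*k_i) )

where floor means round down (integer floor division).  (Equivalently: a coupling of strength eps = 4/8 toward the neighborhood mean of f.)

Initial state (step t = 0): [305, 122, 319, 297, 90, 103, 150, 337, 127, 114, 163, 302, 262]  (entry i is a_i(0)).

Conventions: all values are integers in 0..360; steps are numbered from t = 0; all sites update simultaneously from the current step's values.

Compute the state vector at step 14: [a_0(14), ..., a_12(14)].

Simulating step by step:
t=0: [305, 122, 319, 297, 90, 103, 150, 337, 127, 114, 163, 302, 262]
t=1: [310, 216, 281, 318, 223, 216, 256, 312, 247, 210, 261, 310, 291]
t=2: [331, 318, 326, 333, 322, 319, 323, 332, 324, 318, 323, 332, 328]
t=3: [338, 336, 337, 338, 337, 336, 337, 338, 337, 336, 337, 338, 337]
t=4: [340, 340, 340, 340, 340, 340, 340, 340, 340, 340, 340, 340, 340]
t=5: [341, 341, 341, 341, 341, 341, 341, 341, 341, 341, 341, 341, 341]
t=6: [341, 341, 341, 341, 341, 341, 341, 341, 341, 341, 341, 341, 341]
t=7: [341, 341, 341, 341, 341, 341, 341, 341, 341, 341, 341, 341, 341]
t=8: [341, 341, 341, 341, 341, 341, 341, 341, 341, 341, 341, 341, 341]
t=9: [341, 341, 341, 341, 341, 341, 341, 341, 341, 341, 341, 341, 341]
t=10: [341, 341, 341, 341, 341, 341, 341, 341, 341, 341, 341, 341, 341]
t=11: [341, 341, 341, 341, 341, 341, 341, 341, 341, 341, 341, 341, 341]
t=12: [341, 341, 341, 341, 341, 341, 341, 341, 341, 341, 341, 341, 341]
t=13: [341, 341, 341, 341, 341, 341, 341, 341, 341, 341, 341, 341, 341]
t=14: [341, 341, 341, 341, 341, 341, 341, 341, 341, 341, 341, 341, 341]

Answer: [341, 341, 341, 341, 341, 341, 341, 341, 341, 341, 341, 341, 341]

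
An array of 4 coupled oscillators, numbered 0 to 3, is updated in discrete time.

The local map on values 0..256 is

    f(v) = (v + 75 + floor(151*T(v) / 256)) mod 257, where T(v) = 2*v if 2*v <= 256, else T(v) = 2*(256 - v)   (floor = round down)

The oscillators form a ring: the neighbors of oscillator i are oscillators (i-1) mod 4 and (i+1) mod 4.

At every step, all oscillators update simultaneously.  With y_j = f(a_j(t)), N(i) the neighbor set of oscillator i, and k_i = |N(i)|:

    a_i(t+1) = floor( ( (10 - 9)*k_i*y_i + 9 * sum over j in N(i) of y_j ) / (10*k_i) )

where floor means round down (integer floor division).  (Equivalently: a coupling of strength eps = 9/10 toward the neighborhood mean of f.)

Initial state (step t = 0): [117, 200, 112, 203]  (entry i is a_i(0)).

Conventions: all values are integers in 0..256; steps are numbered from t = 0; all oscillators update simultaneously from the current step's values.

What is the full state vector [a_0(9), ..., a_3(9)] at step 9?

Simulating step by step:
t=0: [117, 200, 112, 203]
t=1: [82, 69, 81, 69]
t=2: [227, 249, 227, 249]
t=3: [75, 78, 75, 78]
t=4: [244, 238, 244, 238]
t=5: [76, 76, 76, 76]
t=6: [240, 240, 240, 240]
t=7: [76, 76, 76, 76]
t=8: [240, 240, 240, 240]
t=9: [76, 76, 76, 76]

Answer: [76, 76, 76, 76]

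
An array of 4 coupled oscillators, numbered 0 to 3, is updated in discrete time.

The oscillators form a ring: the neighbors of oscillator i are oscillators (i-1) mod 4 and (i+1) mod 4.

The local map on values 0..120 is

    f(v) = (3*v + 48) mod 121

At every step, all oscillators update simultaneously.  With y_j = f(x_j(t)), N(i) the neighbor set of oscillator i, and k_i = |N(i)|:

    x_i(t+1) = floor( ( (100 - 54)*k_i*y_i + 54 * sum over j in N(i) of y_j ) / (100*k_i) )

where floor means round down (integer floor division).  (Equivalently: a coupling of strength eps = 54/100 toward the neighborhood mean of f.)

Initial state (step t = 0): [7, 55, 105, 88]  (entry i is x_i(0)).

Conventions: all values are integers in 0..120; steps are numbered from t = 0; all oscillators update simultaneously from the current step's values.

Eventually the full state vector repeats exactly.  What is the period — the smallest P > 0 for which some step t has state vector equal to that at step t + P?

Simulating step by step:
t=0: [7, 55, 105, 88]
t=1: [75, 60, 43, 50]
t=2: [63, 72, 75, 58]
t=3: [86, 49, 47, 86]
t=4: [66, 69, 68, 65]
t=5: [5, 9, 8, 4]
t=6: [65, 70, 69, 64]
t=7: [36, 11, 42, 58]
t=8: [65, 61, 73, 70]
t=9: [34, 57, 45, 14]
t=10: [64, 69, 79, 65]
t=11: [58, 49, 23, 44]
t=12: [82, 92, 89, 86]
t=13: [63, 71, 73, 63]
t=14: [89, 46, 47, 91]
t=15: [72, 67, 70, 74]
t=16: [19, 13, 16, 23]
t=17: [103, 94, 99, 108]
t=18: [79, 99, 73, 63]
t=19: [78, 65, 70, 71]
t=20: [23, 15, 12, 23]
t=21: [110, 97, 95, 108]
t=22: [35, 73, 70, 32]
t=23: [27, 24, 20, 23]
t=24: [67, 86, 113, 85]
t=25: [36, 37, 44, 36]
t=26: [35, 42, 46, 41]
t=27: [42, 50, 57, 49]
t=28: [65, 76, 85, 74]
t=29: [17, 32, 44, 29]
t=30: [55, 53, 37, 49]
t=31: [85, 74, 60, 69]
t=32: [39, 58, 60, 51]
t=33: [69, 87, 98, 77]
t=34: [34, 61, 74, 47]
t=35: [61, 65, 60, 46]
t=36: [68, 59, 67, 88]
t=37: [51, 52, 50, 36]
t=38: [68, 80, 67, 58]
t=39: [44, 25, 42, 51]
t=40: [49, 31, 46, 67]
t=41: [41, 46, 37, 40]
t=42: [53, 53, 47, 45]
t=43: [79, 81, 71, 70]
t=44: [37, 39, 26, 24]
t=45: [61, 31, 46, 66]
t=46: [57, 56, 36, 49]
t=47: [90, 79, 61, 69]
t=48: [50, 70, 65, 56]
t=49: [65, 28, 30, 64]
t=50: [35, 9, 42, 59]
t=51: [63, 57, 72, 70]
t=52: [84, 82, 40, 44]
t=53: [56, 52, 51, 55]
t=54: [90, 85, 84, 89]
t=55: [71, 64, 62, 69]
t=56: [44, 90, 87, 41]
t=57: [61, 68, 64, 57]
t=58: [79, 66, 83, 106]
t=59: [21, 28, 27, 27]
t=60: [56, 37, 8, 35]
t=61: [62, 62, 52, 59]
t=62: [110, 104, 96, 100]
t=63: [67, 83, 103, 78]
t=64: [28, 58, 78, 51]
t=65: [53, 60, 67, 50]
t=66: [89, 74, 52, 60]
t=67: [70, 55, 74, 91]
t=68: [53, 54, 59, 48]
t=69: [82, 92, 91, 83]
t=70: [60, 73, 73, 60]
t=71: [84, 47, 47, 84]
t=72: [60, 65, 65, 60]
t=73: [78, 29, 29, 78]
t=74: [32, 21, 21, 32]
t=75: [46, 87, 87, 46]
t=76: [65, 66, 66, 65]
t=77: [1, 3, 3, 1]
t=78: [52, 55, 55, 52]
t=79: [85, 89, 89, 85]
t=80: [64, 69, 69, 64]
t=81: [90, 41, 41, 90]
t=82: [68, 57, 57, 68]
t=83: [33, 74, 74, 33]
t=84: [26, 27, 27, 26]
t=85: [5, 7, 7, 5]
t=86: [64, 67, 67, 64]
t=87: [88, 37, 37, 88]
t=88: [61, 46, 46, 61]
t=89: [97, 77, 77, 97]
t=90: [80, 53, 53, 80]
t=91: [56, 75, 75, 56]
t=92: [77, 48, 48, 77]
t=93: [46, 61, 61, 46]
t=94: [77, 97, 97, 77]
t=95: [53, 80, 80, 53]
t=96: [75, 56, 56, 75]
t=97: [48, 77, 77, 48]
t=98: [61, 46, 46, 61]

Answer: 10
Key observation: The state at step 88, [61, 46, 46, 61], reappears at step 98 — and no state repeats earlier — so the cycle the system enters has period 10.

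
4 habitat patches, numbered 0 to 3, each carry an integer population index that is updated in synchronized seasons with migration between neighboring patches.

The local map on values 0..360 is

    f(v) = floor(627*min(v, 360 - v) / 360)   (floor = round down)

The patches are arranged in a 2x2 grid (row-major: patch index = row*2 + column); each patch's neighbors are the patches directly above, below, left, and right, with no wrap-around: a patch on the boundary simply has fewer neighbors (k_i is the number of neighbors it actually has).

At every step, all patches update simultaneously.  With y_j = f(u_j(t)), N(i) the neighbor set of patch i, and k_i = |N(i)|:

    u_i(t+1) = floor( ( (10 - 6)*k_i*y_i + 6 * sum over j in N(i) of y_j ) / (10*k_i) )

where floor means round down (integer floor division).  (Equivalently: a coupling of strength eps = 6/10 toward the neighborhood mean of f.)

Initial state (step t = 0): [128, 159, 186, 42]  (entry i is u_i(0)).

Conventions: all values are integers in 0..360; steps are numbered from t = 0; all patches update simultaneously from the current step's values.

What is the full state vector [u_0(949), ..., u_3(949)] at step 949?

Simulating step by step:
t=0: [128, 159, 186, 42]
t=1: [262, 198, 209, 202]
t=2: [231, 246, 238, 273]
t=3: [212, 191, 197, 183]
t=4: [275, 287, 282, 296]
t=5: [137, 128, 131, 123]
t=6: [230, 224, 226, 220]
t=7: [231, 235, 233, 237]
t=8: [221, 218, 219, 217]
t=9: [244, 246, 245, 247]
t=10: [200, 198, 199, 197]
t=11: [279, 281, 280, 281]
t=12: [139, 138, 139, 137]
t=13: [241, 240, 240, 239]
t=14: [208, 208, 208, 209]
t=15: [264, 263, 263, 263]
t=16: [167, 167, 167, 168]
t=17: [290, 290, 290, 290]
t=18: [121, 121, 121, 121]
t=19: [210, 210, 210, 210]
t=20: [261, 261, 261, 261]
t=21: [172, 172, 172, 172]
t=22: [299, 299, 299, 299]
t=23: [106, 106, 106, 106]
t=24: [184, 184, 184, 184]
t=25: [306, 306, 306, 306]
t=26: [94, 94, 94, 94]
t=27: [163, 163, 163, 163]
t=28: [283, 283, 283, 283]
t=29: [134, 134, 134, 134]
t=30: [233, 233, 233, 233]
t=31: [221, 221, 221, 221]
t=32: [242, 242, 242, 242]
t=33: [205, 205, 205, 205]
t=34: [269, 269, 269, 269]
t=35: [158, 158, 158, 158]
t=36: [275, 275, 275, 275]
t=37: [148, 148, 148, 148]
t=38: [257, 257, 257, 257]
t=39: [179, 179, 179, 179]
t=40: [311, 311, 311, 311]
t=41: [85, 85, 85, 85]
t=42: [148, 148, 148, 148]

Answer: [179, 179, 179, 179]
Key observation: The state at step 37, [148, 148, 148, 148], reappears at step 42: the system is in a cycle of period 5 from step 37 on.  Therefore the state at step 949 equals the state at step 37 + ((949 - 37) mod 5) = 39, which is [179, 179, 179, 179].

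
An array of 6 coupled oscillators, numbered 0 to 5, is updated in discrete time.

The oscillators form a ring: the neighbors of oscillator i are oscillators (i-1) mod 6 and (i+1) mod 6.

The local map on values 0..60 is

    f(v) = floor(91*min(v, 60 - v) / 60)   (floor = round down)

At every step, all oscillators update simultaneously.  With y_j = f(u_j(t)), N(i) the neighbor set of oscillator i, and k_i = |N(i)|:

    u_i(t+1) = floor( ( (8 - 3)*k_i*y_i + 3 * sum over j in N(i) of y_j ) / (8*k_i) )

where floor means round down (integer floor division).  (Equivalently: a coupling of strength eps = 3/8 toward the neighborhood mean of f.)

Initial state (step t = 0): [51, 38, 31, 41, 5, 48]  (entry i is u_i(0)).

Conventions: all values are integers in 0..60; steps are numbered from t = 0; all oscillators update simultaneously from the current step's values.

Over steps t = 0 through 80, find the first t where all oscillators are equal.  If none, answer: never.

Answer: 18
Key observation: Synchronization is absorbing here: once all oscillators are equal they stay equal, and step 18 is the first all-equal step.

Derivation:
t=0: [51, 38, 31, 41, 5, 48]  (not all equal)
t=1: [17, 31, 38, 26, 13, 15]  (not all equal)
t=2: [27, 37, 36, 34, 23, 22]  (not all equal)
t=3: [37, 35, 36, 37, 34, 34]  (not all equal)
t=4: [35, 36, 35, 35, 38, 38]  (not all equal)
t=5: [36, 36, 36, 36, 33, 33]  (not all equal)
t=6: [36, 36, 36, 36, 39, 39]  (not all equal)
t=7: [35, 36, 36, 35, 31, 31]  (not all equal)
t=8: [37, 36, 36, 37, 41, 41]  (not all equal)
t=9: [33, 35, 35, 33, 29, 29]  (not all equal)
t=10: [40, 37, 37, 40, 42, 42]  (not all equal)
t=11: [30, 33, 33, 30, 27, 27]  (not all equal)
t=12: [43, 40, 40, 43, 40, 40]  (not all equal)
t=13: [26, 29, 29, 26, 29, 29]  (not all equal)
t=14: [40, 42, 42, 40, 42, 42]  (not all equal)
t=15: [28, 27, 27, 28, 27, 27]  (not all equal)
t=16: [41, 40, 40, 41, 40, 40]  (not all equal)
t=17: [28, 29, 29, 28, 29, 29]  (not all equal)
t=18: [42, 42, 42, 42, 42, 42]  (all equal)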